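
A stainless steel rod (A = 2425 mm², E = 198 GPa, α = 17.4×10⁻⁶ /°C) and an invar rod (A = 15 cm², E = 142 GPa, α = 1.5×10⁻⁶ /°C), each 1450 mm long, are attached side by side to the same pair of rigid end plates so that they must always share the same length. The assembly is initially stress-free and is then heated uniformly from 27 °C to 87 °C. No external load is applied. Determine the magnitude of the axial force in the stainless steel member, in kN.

P ≈ 141 kN (compressive in the stainless steel)

Equilibrium of a rigid end plate with no external load gives equal and opposite internal forces ±P in the two members. Since α_{stainless steel} > α_{invar}, heating drives the stainless steel into compression and the invar into tension.
Setting the final lengths equal and cancelling L: (α₁ − α₂)ΔT = P/(A₁E₁) + P/(A₂E₂).
|α₁ − α₂|·ΔT = 15.9×10⁻⁶ × 60 = 0.000954.
1/(A₁E₁) + 1/(A₂E₂) = 1/(2425×198×10³) + 1/(1500×142×10³) = 6.778×10⁻⁹ N⁻¹.
So P = 0.000954 / 6.778×10⁻⁹ = 140.8 kN.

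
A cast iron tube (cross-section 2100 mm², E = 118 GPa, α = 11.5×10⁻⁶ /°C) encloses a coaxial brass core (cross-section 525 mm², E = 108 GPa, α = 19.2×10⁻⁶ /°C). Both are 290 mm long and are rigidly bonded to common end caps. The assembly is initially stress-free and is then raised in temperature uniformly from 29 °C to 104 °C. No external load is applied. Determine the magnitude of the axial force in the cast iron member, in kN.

P ≈ 26.6 kN (tensile in the cast iron)

The brass has the larger α, so on heating it would change length more than the cast iron if both were free. The rigid plates force a common final length, so the brass is put into compression and the cast iron into tension, with equal and opposite forces P (no external load).
Equating the net (thermal + elastic) strains gives |α₁ − α₂|·ΔT = P·[1/(A₁E₁) + 1/(A₂E₂)].
|α₁ − α₂|·ΔT = 7.7×10⁻⁶ × 75 = 0.0005775.
1/(A₁E₁) + 1/(A₂E₂) = 1/(2100×118×10³) + 1/(525×108×10³) = 2.167×10⁻⁸ N⁻¹.
P = 0.0005775 / 2.167×10⁻⁸ = 26650 N = 26.65 kN.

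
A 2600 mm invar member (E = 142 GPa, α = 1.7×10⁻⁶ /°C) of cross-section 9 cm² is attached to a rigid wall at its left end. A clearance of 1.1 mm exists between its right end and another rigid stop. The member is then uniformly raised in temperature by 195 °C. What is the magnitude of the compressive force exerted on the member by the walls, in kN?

If the wall were absent the member would grow by αΔT L = 1.7×10⁻⁶ × 195 × 2600 = 0.8619 mm.
Since δ_free = 0.862 mm is less than the 1.1 mm gap, the member never touches the wall. No axial force develops.

P ≈ 0 kN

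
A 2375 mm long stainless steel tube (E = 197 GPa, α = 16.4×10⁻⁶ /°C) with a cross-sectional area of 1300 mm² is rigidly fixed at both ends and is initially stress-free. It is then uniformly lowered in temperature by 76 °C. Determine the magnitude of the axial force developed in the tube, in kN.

P ≈ 319 kN (tensile)

Full restraint means ε = 0, so the stress is σ = EαΔT = 197×10³ × 16.4×10⁻⁶ × 76 = 245.5 MPa.
P = AEαΔT = 1300 × 197×10³ × 16.4×10⁻⁶ × 76 = 319.2 kN (tensile).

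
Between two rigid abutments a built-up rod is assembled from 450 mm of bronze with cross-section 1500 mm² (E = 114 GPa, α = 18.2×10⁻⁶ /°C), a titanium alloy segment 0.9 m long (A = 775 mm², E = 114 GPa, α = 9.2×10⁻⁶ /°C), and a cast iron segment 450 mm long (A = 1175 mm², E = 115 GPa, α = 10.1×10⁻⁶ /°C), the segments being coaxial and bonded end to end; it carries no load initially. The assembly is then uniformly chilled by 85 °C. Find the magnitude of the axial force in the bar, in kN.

P ≈ 111 kN (tensile)

With the walls removed the bar would change length by δ_free = Σ αᵢΔT Lᵢ = 18.2×10⁻⁶×85×450 + 9.2×10⁻⁶×85×900 + 10.1×10⁻⁶×85×450 = 1.786 mm.
The rigid supports impose zero overall length change; the single axial force P common to all segments must satisfy P Σ Lᵢ/(AᵢEᵢ) = δ_free.
The series flexibility is Σ Lᵢ/(AᵢEᵢ) = 450/(1500×114×10³) + 900/(775×114×10³) + 450/(1175×115×10³) = 1.615×10⁻⁵ mm/N.
P = 1.786 / 1.615×10⁻⁵ = 110600 N = 110.6 kN, tensile.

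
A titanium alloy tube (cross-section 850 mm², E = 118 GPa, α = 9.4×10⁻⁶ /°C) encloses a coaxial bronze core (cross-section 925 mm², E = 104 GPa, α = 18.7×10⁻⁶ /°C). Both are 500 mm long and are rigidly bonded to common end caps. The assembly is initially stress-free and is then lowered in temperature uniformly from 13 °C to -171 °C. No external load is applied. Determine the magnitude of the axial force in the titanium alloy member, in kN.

P ≈ 84 kN (compressive in the titanium alloy)

Equilibrium of a rigid end plate with no external load gives equal and opposite internal forces ±P in the two members. Since α_{bronze} > α_{titanium alloy}, cooling drives the bronze into tension and the titanium alloy into compression.
Compatibility of the two members (thermal + elastic change equal): (α₁ − α₂)ΔT = P·[1/(A₁E₁) + 1/(A₂E₂)].
|α₁ − α₂|·ΔT = 9.3×10⁻⁶ × 184 = 0.001711.
1/(A₁E₁) + 1/(A₂E₂) = 1/(850×118×10³) + 1/(925×104×10³) = 2.037×10⁻⁸ N⁻¹.
So P = 0.001711 / 2.037×10⁻⁸ = 84.03 kN.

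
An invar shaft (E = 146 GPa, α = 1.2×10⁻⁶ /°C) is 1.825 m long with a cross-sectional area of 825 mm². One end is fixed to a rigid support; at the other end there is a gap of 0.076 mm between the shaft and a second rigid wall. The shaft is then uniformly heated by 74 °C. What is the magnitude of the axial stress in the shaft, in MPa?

Free thermal elongation = αΔT L = 1.2×10⁻⁶ × 74 × 1825 = 0.1621 mm.
This exceeds the 0.076 mm gap, so the wall pushes back. The portion of expansion that must be recovered elastically is δ_free − gap = 0.1621 − 0.076 = 0.08606 mm.
So σ = E(δ_free − g)/L = 146×10³ × 0.08606/1825 = 6.885 MPa.

σ ≈ 6.88 MPa (compressive)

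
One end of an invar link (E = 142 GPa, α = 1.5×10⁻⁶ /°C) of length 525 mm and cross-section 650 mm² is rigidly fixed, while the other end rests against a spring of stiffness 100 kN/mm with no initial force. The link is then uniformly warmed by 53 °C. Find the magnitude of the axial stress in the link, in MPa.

σ ≈ 4.09 MPa (compressive)

The unrestrained thermal change is αΔT L = 1.5×10⁻⁶ × 53 × 525 = 0.04174 mm.
Let P be the compressive force at the spring. The link shortens elastically by PL/(AE) and the spring compresses by P/k; together these equal δ_free.
So P = δ_free / [L/(AE) + 1/k] = 0.04174 / [ 525/(650×142×10³) + 1/(100×10³) ].
P = 0.04174 / 1.569×10⁻⁵ = 2660 N.
σ = P/A = 2660/650 = 4.093 MPa.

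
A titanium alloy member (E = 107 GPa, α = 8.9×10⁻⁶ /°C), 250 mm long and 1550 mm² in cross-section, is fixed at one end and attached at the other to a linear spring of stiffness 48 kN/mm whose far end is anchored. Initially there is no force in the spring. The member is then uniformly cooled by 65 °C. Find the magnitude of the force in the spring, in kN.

Free thermal contraction: δ_free = αΔT L = 8.9×10⁻⁶ × 65 × 250 = 0.1446 mm.
Let P be the tensile force in the spring. The member extends elastically by PL/(AE) and the spring stretches by P/k; together these equal δ_free.
P [ L/(AE) + 1/k ] = δ_free → P [ 250/(1550×107×10³) + 1/(48×10³) ] = 0.1446.
P = 0.1446 / 2.234×10⁻⁵ = 6474 N.

P ≈ 6.47 kN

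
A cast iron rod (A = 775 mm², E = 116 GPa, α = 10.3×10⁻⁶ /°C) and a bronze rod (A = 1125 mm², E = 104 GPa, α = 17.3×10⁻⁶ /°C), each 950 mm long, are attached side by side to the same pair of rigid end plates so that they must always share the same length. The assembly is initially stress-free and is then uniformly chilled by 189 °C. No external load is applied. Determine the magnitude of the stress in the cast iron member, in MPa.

Both members must finish at the same length. With the larger α, the bronze tends to over-contract; the plates restrain it, putting the bronze in tension and the cast iron in compression. With no external load the two internal forces are equal and opposite, magnitude P.
Compatibility of the two members (thermal + elastic change equal): (α₁ − α₂)ΔT = P·[1/(A₁E₁) + 1/(A₂E₂)].
|α₁ − α₂|·ΔT = 7×10⁻⁶ × 189 = 0.001323.
1/(A₁E₁) + 1/(A₂E₂) = 1/(775×116×10³) + 1/(1125×104×10³) = 1.967×10⁻⁸ N⁻¹.
P = 0.001323 / 1.967×10⁻⁸ = 67260 N = 67.26 kN.
σ_{cast iron} = P/A₁ = 67260/775 = 86.78 MPa, compressive.

σ ≈ 86.8 MPa (compressive)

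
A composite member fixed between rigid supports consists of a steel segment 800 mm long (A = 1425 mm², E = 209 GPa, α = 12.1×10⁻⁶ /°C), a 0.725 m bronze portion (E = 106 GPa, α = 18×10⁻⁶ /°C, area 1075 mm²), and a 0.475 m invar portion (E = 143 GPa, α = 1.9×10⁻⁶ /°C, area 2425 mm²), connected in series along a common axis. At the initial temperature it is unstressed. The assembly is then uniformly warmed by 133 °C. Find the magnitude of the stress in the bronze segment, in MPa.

If the supports were absent, the total length change would be Σ αᵢΔT Lᵢ = 12.1×10⁻⁶×133×800 + 18×10⁻⁶×133×725 + 1.9×10⁻⁶×133×475 = 3.143 mm.
The rigid supports impose zero overall length change; the single axial force P common to all segments must satisfy P Σ Lᵢ/(AᵢEᵢ) = δ_free.
The series flexibility is Σ Lᵢ/(AᵢEᵢ) = 800/(1425×209×10³) + 725/(1075×106×10³) + 475/(2425×143×10³) = 1.042×10⁻⁵ mm/N.
So P = 3.143 / 1.042×10⁻⁵ = 301.7 kN, compressive.
σ_{bronze} = P / A = 301700 / 1075 = 280.6 MPa.

σ ≈ 281 MPa (compressive)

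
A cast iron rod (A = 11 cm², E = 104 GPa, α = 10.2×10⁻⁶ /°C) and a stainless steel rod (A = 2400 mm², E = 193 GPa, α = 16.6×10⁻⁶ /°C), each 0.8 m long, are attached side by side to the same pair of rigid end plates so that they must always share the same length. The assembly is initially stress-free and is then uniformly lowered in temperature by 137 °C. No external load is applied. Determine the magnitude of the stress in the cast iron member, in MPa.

σ ≈ 73.1 MPa (compressive)

Both members must finish at the same length. With the larger α, the stainless steel tends to over-contract; the plates restrain it, putting the stainless steel in tension and the cast iron in compression. With no external load the two internal forces are equal and opposite, magnitude P.
Compatibility of the two members (thermal + elastic change equal): (α₁ − α₂)ΔT = P·[1/(A₁E₁) + 1/(A₂E₂)].
|α₁ − α₂|·ΔT = 6.4×10⁻⁶ × 137 = 0.0008768.
1/(A₁E₁) + 1/(A₂E₂) = 1/(1100×104×10³) + 1/(2400×193×10³) = 1.09×10⁻⁸ N⁻¹.
P = 0.0008768 / 1.09×10⁻⁸ = 80440 N = 80.44 kN.
σ_{cast iron} = P/A₁ = 80440/1100 = 73.13 MPa, compressive.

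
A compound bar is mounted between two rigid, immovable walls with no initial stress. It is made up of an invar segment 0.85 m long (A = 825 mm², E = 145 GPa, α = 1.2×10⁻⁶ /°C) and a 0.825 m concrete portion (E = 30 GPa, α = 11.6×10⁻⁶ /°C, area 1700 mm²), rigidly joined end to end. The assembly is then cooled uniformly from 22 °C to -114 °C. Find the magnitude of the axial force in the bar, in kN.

Free thermal contraction of the whole bar: Σ αᵢΔT Lᵢ = 1.2×10⁻⁶×136×850 + 11.6×10⁻⁶×136×825 = 1.44 mm.
Since the ends are fixed, an axial force P builds up, equal in every segment, with P · Σ Lᵢ/(AᵢEᵢ) = δ_free.
The series flexibility is Σ Lᵢ/(AᵢEᵢ) = 850/(825×145×10³) + 825/(1700×30×10³) = 2.328×10⁻⁵ mm/N.
P = 1.44 / 2.328×10⁻⁵ = 61860 N = 61.86 kN, tensile.

P ≈ 61.9 kN (tensile)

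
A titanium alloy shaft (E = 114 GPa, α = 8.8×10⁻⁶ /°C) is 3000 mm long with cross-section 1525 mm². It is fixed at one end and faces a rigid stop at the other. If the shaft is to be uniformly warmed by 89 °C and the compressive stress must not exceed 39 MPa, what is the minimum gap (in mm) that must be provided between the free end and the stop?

Free expansion if unrestrained: δ_free = αΔT L = 8.8×10⁻⁶ × 89 × 3000 = 2.35 mm.
A stress of 39 MPa corresponds to the wall pushing the shaft back by σL/E = 39×3000/(114×10³) = 1.026 mm.
The gap must absorb the remainder: g_min = 2.35 − 1.026 = 1.323 mm.

g ≈ 1.32 mm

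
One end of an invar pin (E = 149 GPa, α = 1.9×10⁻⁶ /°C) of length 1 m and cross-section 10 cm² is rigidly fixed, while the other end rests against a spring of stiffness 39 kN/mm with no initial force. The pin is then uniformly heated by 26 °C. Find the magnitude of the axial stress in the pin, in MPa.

σ ≈ 1.53 MPa (compressive)

If the spring were absent the pin would lengthen by αΔT L = 1.9×10⁻⁶ × 26 × 1000 = 0.0494 mm.
Let P be the compressive force at the spring. The pin shortens elastically by PL/(AE) and the spring compresses by P/k; together these equal δ_free.
So P = δ_free / [L/(AE) + 1/k] = 0.0494 / [ 1000/(1000×149×10³) + 1/(39×10³) ].
P = 0.0494 / 3.235×10⁻⁵ = 1527 N.
σ = P/A = 1527/1000 = 1.527 MPa.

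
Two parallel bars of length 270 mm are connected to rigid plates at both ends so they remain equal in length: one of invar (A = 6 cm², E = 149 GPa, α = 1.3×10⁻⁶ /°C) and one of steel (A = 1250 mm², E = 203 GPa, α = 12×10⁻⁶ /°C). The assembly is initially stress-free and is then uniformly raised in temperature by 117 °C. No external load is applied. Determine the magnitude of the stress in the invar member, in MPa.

σ ≈ 138 MPa (tensile)

Both members must finish at the same length. With the larger α, the steel tends to over-expand; the plates restrain it, putting the steel in compression and the invar in tension. With no external load the two internal forces are equal and opposite, magnitude P.
Setting the final lengths equal and cancelling L: (α₁ − α₂)ΔT = P/(A₁E₁) + P/(A₂E₂).
|α₁ − α₂|·ΔT = 10.7×10⁻⁶ × 117 = 0.001252.
1/(A₁E₁) + 1/(A₂E₂) = 1/(600×149×10³) + 1/(1250×203×10³) = 1.513×10⁻⁸ N⁻¹.
P = 0.001252 / 1.513×10⁻⁸ = 82760 N = 82.76 kN.
σ_{invar} = P/A₁ = 82760/600 = 137.9 MPa, tensile.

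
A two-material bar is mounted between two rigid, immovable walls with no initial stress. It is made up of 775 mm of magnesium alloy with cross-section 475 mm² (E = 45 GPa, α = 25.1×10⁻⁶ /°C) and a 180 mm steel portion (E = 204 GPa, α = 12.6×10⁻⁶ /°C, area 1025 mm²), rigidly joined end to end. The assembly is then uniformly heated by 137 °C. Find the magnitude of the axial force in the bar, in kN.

P ≈ 80.2 kN (compressive)

With the walls removed the bar would change length by δ_free = Σ αᵢΔT Lᵢ = 25.1×10⁻⁶×137×775 + 12.6×10⁻⁶×137×180 = 2.976 mm.
The rigid supports impose zero overall length change; the single axial force P common to all segments must satisfy P Σ Lᵢ/(AᵢEᵢ) = δ_free.
Σ Lᵢ/(AᵢEᵢ) = 775/(475×45×10³) + 180/(1025×204×10³) = 3.712×10⁻⁵ mm/N.
So P = 2.976 / 3.712×10⁻⁵ = 80.17 kN, compressive.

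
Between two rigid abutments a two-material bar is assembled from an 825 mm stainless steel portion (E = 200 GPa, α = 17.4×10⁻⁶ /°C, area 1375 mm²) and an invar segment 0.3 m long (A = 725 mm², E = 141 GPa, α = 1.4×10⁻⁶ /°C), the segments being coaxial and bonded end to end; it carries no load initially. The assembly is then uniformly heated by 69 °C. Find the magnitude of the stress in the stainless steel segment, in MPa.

If the supports were absent, the total length change would be Σ αᵢΔT Lᵢ = 17.4×10⁻⁶×69×825 + 1.4×10⁻⁶×69×300 = 1.019 mm.
Since the ends are fixed, an axial force P builds up, equal in every segment, with P · Σ Lᵢ/(AᵢEᵢ) = δ_free.
The series flexibility is Σ Lᵢ/(AᵢEᵢ) = 825/(1375×200×10³) + 300/(725×141×10³) = 5.935×10⁻⁶ mm/N.
So P = 1.019 / 5.935×10⁻⁶ = 171.8 kN, compressive.
σ_{stainless steel} = P / A = 171800 / 1375 = 124.9 MPa.

σ ≈ 125 MPa (compressive)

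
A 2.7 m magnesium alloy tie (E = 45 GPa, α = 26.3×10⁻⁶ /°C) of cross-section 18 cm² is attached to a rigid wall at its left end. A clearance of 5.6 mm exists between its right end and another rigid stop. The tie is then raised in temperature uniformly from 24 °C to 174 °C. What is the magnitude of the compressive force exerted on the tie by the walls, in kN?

P ≈ 152 kN

If the wall were absent the tie would grow by αΔT L = 26.3×10⁻⁶ × 150 × 2700 = 10.65 mm.
This exceeds the 5.6 mm gap, so the wall pushes back. The portion of expansion that must be recovered elastically is δ_free − gap = 10.65 − 5.6 = 5.051 mm.
Compatibility: PL/(AE) = 5.051 mm, so σ = P/A = E × (5.051/2700) = 84.19 MPa.
P = σA = 84.19 × 1800 = 151.5 kN.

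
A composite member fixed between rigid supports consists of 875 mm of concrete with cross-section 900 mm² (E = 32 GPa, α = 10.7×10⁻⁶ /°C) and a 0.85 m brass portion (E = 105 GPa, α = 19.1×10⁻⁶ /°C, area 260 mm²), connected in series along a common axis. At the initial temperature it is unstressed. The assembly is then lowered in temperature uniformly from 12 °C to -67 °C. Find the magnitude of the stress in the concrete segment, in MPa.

If the supports were absent, the total length change would be Σ αᵢΔT Lᵢ = 10.7×10⁻⁶×79×875 + 19.1×10⁻⁶×79×850 = 2.022 mm.
The rigid supports impose zero overall length change; the single axial force P common to all segments must satisfy P Σ Lᵢ/(AᵢEᵢ) = δ_free.
Σ Lᵢ/(AᵢEᵢ) = 875/(900×32×10³) + 850/(260×105×10³) = 6.152×10⁻⁵ mm/N.
P = 2.022 / 6.152×10⁻⁵ = 32870 N = 32.87 kN, tensile.
σ_{concrete} = P / A = 32870 / 900 = 36.52 MPa.

σ ≈ 36.5 MPa (tensile)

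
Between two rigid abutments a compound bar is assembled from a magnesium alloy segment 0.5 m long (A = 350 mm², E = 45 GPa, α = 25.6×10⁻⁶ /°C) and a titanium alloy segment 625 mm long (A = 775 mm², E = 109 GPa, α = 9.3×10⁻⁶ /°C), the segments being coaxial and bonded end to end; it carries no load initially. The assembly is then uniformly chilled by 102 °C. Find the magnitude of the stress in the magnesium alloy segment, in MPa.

If the supports were absent, the total length change would be Σ αᵢΔT Lᵢ = 25.6×10⁻⁶×102×500 + 9.3×10⁻⁶×102×625 = 1.898 mm.
The walls prevent any net length change, so an axial force P (same in every segment) develops. Compatibility: P · Σ Lᵢ/(AᵢEᵢ) = δ_free.
The series flexibility is Σ Lᵢ/(AᵢEᵢ) = 500/(350×45×10³) + 625/(775×109×10³) = 3.914×10⁻⁵ mm/N.
So P = 1.898 / 3.914×10⁻⁵ = 48.5 kN, tensile.
σ_{magnesium alloy} = P / A = 48500 / 350 = 138.6 MPa.

σ ≈ 139 MPa (tensile)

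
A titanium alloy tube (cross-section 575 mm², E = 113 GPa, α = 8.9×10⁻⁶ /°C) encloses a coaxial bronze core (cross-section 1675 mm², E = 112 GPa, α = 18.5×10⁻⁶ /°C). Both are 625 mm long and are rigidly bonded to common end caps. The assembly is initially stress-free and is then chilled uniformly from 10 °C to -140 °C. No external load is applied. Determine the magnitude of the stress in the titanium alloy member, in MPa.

Equilibrium of a rigid end plate with no external load gives equal and opposite internal forces ±P in the two members. Since α_{bronze} > α_{titanium alloy}, cooling drives the bronze into tension and the titanium alloy into compression.
Setting the final lengths equal and cancelling L: (α₁ − α₂)ΔT = P/(A₁E₁) + P/(A₂E₂).
|α₁ − α₂|·ΔT = 9.6×10⁻⁶ × 150 = 0.00144.
1/(A₁E₁) + 1/(A₂E₂) = 1/(575×113×10³) + 1/(1675×112×10³) = 2.072×10⁻⁸ N⁻¹.
P = 0.00144 / 2.072×10⁻⁸ = 69490 N = 69.49 kN.
σ_{titanium alloy} = P/A₁ = 69490/575 = 120.9 MPa, compressive.

σ ≈ 121 MPa (compressive)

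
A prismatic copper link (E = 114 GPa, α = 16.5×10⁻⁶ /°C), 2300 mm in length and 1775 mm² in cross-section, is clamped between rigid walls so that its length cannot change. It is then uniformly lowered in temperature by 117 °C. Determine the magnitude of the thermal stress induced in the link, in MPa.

σ ≈ 220 MPa (tensile)

With length fixed, the mechanical strain must cancel the thermal strain αΔT = 16.5×10⁻⁶ × 117 = 1930.5×10⁻⁶.
Hence σ = E·αΔT = 114×10³ × 1930.5×10⁻⁶ = 220.1 MPa, tensile.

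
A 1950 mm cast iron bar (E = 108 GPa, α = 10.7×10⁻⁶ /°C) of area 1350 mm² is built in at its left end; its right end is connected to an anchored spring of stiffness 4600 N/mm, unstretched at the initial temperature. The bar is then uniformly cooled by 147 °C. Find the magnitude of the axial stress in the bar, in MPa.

The unrestrained thermal change is αΔT L = 10.7×10⁻⁶ × 147 × 1950 = 3.067 mm.
With a force P in the spring, the elastic change of the bar is PL/(AE) and that of the spring is P/k; compatibility requires their sum to equal δ_free.
P [ L/(AE) + 1/k ] = δ_free → P [ 1950/(1350×108×10³) + 1/(4600) ] = 3.067.
P = 3.067 / 0.0002308 = 13290 N.
σ = P/A = 13290/1350 = 9.845 MPa.

σ ≈ 9.85 MPa (tensile)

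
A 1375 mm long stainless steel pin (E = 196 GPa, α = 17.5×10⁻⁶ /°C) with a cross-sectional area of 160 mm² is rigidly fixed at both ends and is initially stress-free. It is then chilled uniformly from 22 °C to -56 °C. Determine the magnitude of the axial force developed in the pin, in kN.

P ≈ 42.8 kN (tensile)

Full restraint means ε = 0, so the stress is σ = EαΔT = 196×10³ × 17.5×10⁻⁶ × 78 = 267.5 MPa.
Axial force P = σA = 267.5 × 160 = 42810 N = 42.81 kN, tensile.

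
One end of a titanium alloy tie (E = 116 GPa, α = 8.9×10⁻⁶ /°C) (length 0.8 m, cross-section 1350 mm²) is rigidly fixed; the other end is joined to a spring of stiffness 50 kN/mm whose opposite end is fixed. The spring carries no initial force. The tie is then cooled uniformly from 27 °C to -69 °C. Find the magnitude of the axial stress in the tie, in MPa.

Free thermal contraction: δ_free = αΔT L = 8.9×10⁻⁶ × 96 × 800 = 0.6835 mm.
With a force P in the spring, the elastic change of the tie is PL/(AE) and that of the spring is P/k; compatibility requires their sum to equal δ_free.
P [ L/(AE) + 1/k ] = δ_free → P [ 800/(1350×116×10³) + 1/(50×10³) ] = 0.6835.
P = 0.6835 / 2.511×10⁻⁵ = 27220 N.
σ = P/A = 27220/1350 = 20.16 MPa.

σ ≈ 20.2 MPa (tensile)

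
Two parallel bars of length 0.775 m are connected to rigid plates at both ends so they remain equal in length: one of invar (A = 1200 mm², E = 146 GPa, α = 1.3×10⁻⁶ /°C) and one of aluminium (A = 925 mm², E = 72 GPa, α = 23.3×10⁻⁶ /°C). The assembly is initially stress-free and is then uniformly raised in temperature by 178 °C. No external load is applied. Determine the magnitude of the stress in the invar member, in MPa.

σ ≈ 157 MPa (tensile)

The aluminium has the larger α, so on heating it would change length more than the invar if both were free. The rigid plates force a common final length, so the aluminium is put into compression and the invar into tension, with equal and opposite forces P (no external load).
Equating the net (thermal + elastic) strains gives |α₁ − α₂|·ΔT = P·[1/(A₁E₁) + 1/(A₂E₂)].
|α₁ − α₂|·ΔT = 22×10⁻⁶ × 178 = 0.003916.
1/(A₁E₁) + 1/(A₂E₂) = 1/(1200×146×10³) + 1/(925×72×10³) = 2.072×10⁻⁸ N⁻¹.
P = 0.003916 / 2.072×10⁻⁸ = 189000 N = 189 kN.
σ_{invar} = P/A₁ = 189000/1200 = 157.5 MPa, tensile.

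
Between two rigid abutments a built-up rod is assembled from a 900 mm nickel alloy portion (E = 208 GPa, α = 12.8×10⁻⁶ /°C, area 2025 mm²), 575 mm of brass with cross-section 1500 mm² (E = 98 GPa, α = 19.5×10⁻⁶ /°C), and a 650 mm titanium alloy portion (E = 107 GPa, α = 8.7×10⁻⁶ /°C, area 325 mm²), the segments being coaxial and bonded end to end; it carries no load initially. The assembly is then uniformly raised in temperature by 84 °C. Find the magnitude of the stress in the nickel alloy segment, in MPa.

σ ≈ 47.6 MPa (compressive)

Free thermal expansion of the whole bar: Σ αᵢΔT Lᵢ = 12.8×10⁻⁶×84×900 + 19.5×10⁻⁶×84×575 + 8.7×10⁻⁶×84×650 = 2.385 mm.
The rigid supports impose zero overall length change; the single axial force P common to all segments must satisfy P Σ Lᵢ/(AᵢEᵢ) = δ_free.
The series flexibility is Σ Lᵢ/(AᵢEᵢ) = 900/(2025×208×10³) + 575/(1500×98×10³) + 650/(325×107×10³) = 2.474×10⁻⁵ mm/N.
Hence P = δ_free / Σ(L/AE) = 2.385/2.474×10⁻⁵ = 96.38 kN (compressive).
σ_{nickel alloy} = P / A = 96380 / 2025 = 47.6 MPa.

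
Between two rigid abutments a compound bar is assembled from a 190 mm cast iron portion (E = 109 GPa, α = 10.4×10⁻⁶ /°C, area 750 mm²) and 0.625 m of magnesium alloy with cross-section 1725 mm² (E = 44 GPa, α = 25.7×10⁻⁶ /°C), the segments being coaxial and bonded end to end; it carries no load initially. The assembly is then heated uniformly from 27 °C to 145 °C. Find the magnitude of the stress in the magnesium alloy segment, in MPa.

σ ≈ 117 MPa (compressive)

Free thermal expansion of the whole bar: Σ αᵢΔT Lᵢ = 10.4×10⁻⁶×118×190 + 25.7×10⁻⁶×118×625 = 2.129 mm.
The rigid supports impose zero overall length change; the single axial force P common to all segments must satisfy P Σ Lᵢ/(AᵢEᵢ) = δ_free.
The series flexibility is Σ Lᵢ/(AᵢEᵢ) = 190/(750×109×10³) + 625/(1725×44×10³) = 1.056×10⁻⁵ mm/N.
So P = 2.129 / 1.056×10⁻⁵ = 201.6 kN, compressive.
σ_{magnesium alloy} = P / A = 201600 / 1725 = 116.9 MPa.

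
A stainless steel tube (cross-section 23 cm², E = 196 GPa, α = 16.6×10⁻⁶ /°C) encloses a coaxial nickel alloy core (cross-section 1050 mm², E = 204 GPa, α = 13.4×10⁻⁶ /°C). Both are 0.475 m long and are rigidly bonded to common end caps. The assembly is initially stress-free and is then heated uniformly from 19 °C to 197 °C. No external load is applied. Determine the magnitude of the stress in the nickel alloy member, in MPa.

Both members must finish at the same length. With the larger α, the stainless steel tends to over-expand; the plates restrain it, putting the stainless steel in compression and the nickel alloy in tension. With no external load the two internal forces are equal and opposite, magnitude P.
Equating the net (thermal + elastic) strains gives |α₁ − α₂|·ΔT = P·[1/(A₁E₁) + 1/(A₂E₂)].
|α₁ − α₂|·ΔT = 3.2×10⁻⁶ × 178 = 0.0005696.
1/(A₁E₁) + 1/(A₂E₂) = 1/(2300×196×10³) + 1/(1050×204×10³) = 6.887×10⁻⁹ N⁻¹.
P = 0.0005696 / 6.887×10⁻⁹ = 82710 N = 82.71 kN.
σ_{nickel alloy} = P/A₂ = 82710/1050 = 78.77 MPa, tensile.

σ ≈ 78.8 MPa (tensile)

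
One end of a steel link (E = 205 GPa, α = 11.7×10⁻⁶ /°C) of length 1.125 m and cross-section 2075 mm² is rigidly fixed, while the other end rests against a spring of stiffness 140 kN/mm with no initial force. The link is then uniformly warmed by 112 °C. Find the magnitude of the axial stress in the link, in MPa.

σ ≈ 72.6 MPa (compressive)

If the spring were absent the link would lengthen by αΔT L = 11.7×10⁻⁶ × 112 × 1125 = 1.474 mm.
Let P be the compressive force at the spring. The link shortens elastically by PL/(AE) and the spring compresses by P/k; together these equal δ_free.
P [ L/(AE) + 1/k ] = δ_free → P [ 1125/(2075×205×10³) + 1/(140×10³) ] = 1.474.
P = 1.474 / 9.788×10⁻⁶ = 150600 N.
σ = P/A = 150600/2075 = 72.59 MPa.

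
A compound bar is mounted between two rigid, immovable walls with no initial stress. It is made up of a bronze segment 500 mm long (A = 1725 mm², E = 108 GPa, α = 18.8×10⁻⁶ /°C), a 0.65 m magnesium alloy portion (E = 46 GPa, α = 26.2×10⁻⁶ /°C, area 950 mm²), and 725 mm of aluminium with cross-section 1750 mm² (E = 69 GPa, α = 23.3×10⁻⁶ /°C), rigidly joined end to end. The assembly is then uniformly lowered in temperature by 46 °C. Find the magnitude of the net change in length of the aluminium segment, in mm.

|ΔL| ≈ 0.269 mm

With the walls removed the bar would change length by δ_free = Σ αᵢΔT Lᵢ = 18.8×10⁻⁶×46×500 + 26.2×10⁻⁶×46×650 + 23.3×10⁻⁶×46×725 = 1.993 mm.
The rigid supports impose zero overall length change; the single axial force P common to all segments must satisfy P Σ Lᵢ/(AᵢEᵢ) = δ_free.
The series flexibility is Σ Lᵢ/(AᵢEᵢ) = 500/(1725×108×10³) + 650/(950×46×10³) + 725/(1750×69×10³) = 2.356×10⁻⁵ mm/N.
So P = 1.993 / 2.356×10⁻⁵ = 84.58 kN, tensile.
For the aluminium segment, free thermal change = 23.3×10⁻⁶×46×725 = 0.7771 mm and elastic change from P = 84580×725/(1750×69×10³) = 0.5078 mm; these oppose, so the net change is 0.269 mm (segment shortens).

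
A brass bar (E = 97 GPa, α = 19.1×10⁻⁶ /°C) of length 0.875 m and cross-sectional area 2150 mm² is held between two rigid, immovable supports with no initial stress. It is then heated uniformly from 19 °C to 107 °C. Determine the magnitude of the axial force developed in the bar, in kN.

With zero net strain, σ = E·αΔT = 97 GPa × 19.1×10⁻⁶ × 88 = 163 MPa.
Then P = σA = 163 × 2150 mm² = 350.5 kN, compressive.

P ≈ 351 kN (compressive)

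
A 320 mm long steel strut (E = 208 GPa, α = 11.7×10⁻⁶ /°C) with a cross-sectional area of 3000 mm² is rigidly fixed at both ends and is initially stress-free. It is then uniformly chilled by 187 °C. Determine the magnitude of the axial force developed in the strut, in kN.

With zero net strain, σ = E·αΔT = 208 GPa × 11.7×10⁻⁶ × 187 = 455.1 MPa.
Then P = σA = 455.1 × 3000 mm² = 1365 kN, tensile.

P ≈ 1370 kN (tensile)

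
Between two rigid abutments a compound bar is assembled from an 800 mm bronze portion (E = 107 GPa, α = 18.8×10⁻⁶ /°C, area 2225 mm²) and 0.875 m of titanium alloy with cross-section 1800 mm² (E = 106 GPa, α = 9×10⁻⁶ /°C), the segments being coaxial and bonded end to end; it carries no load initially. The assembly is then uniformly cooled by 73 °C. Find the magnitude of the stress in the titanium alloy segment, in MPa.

Free thermal contraction of the whole bar: Σ αᵢΔT Lᵢ = 18.8×10⁻⁶×73×800 + 9×10⁻⁶×73×875 = 1.673 mm.
The walls prevent any net length change, so an axial force P (same in every segment) develops. Compatibility: P · Σ Lᵢ/(AᵢEᵢ) = δ_free.
The series flexibility is Σ Lᵢ/(AᵢEᵢ) = 800/(2225×107×10³) + 875/(1800×106×10³) = 7.946×10⁻⁶ mm/N.
So P = 1.673 / 7.946×10⁻⁶ = 210.5 kN, tensile.
σ_{titanium alloy} = P / A = 210500 / 1800 = 117 MPa.

σ ≈ 117 MPa (tensile)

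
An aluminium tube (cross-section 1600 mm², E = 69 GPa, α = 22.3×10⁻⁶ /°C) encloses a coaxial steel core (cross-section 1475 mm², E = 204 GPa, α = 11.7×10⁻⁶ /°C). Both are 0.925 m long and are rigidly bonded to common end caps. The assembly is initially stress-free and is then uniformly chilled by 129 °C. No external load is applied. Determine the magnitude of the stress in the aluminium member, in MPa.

Equilibrium of a rigid end plate with no external load gives equal and opposite internal forces ±P in the two members. Since α_{aluminium} > α_{steel}, cooling drives the aluminium into tension and the steel into compression.
Equating the net (thermal + elastic) strains gives |α₁ − α₂|·ΔT = P·[1/(A₁E₁) + 1/(A₂E₂)].
|α₁ − α₂|·ΔT = 10.6×10⁻⁶ × 129 = 0.001367.
1/(A₁E₁) + 1/(A₂E₂) = 1/(1600×69×10³) + 1/(1475×204×10³) = 1.238×10⁻⁸ N⁻¹.
So P = 0.001367 / 1.238×10⁻⁸ = 110.4 kN.
σ_{aluminium} = P/A₁ = 110400/1600 = 69.03 MPa, tensile.

σ ≈ 69 MPa (tensile)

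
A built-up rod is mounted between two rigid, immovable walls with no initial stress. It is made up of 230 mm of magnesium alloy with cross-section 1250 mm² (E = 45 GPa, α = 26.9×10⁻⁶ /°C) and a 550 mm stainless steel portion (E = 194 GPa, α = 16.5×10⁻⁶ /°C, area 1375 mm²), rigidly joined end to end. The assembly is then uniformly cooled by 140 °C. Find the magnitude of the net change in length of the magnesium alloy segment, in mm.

|ΔL| ≈ 0.554 mm

If the supports were absent, the total length change would be Σ αᵢΔT Lᵢ = 26.9×10⁻⁶×140×230 + 16.5×10⁻⁶×140×550 = 2.137 mm.
The rigid supports impose zero overall length change; the single axial force P common to all segments must satisfy P Σ Lᵢ/(AᵢEᵢ) = δ_free.
Σ Lᵢ/(AᵢEᵢ) = 230/(1250×45×10³) + 550/(1375×194×10³) = 6.151×10⁻⁶ mm/N.
P = 2.137 / 6.151×10⁻⁶ = 347400 N = 347.4 kN, tensile.
For the magnesium alloy segment, free thermal change = 26.9×10⁻⁶×140×230 = 0.8662 mm and elastic change from P = 347400×230/(1250×45×10³) = 1.42 mm; these oppose, so the net change is 0.554 mm (segment lengthens).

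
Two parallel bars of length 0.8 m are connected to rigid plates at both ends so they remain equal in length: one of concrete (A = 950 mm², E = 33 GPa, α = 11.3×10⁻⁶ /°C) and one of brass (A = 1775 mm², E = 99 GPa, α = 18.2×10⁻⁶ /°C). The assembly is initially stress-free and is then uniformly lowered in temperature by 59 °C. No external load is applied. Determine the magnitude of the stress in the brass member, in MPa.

The brass has the larger α, so on cooling it would change length more than the concrete if both were free. The rigid plates force a common final length, so the brass is put into tension and the concrete into compression, with equal and opposite forces P (no external load).
Setting the final lengths equal and cancelling L: (α₁ − α₂)ΔT = P/(A₁E₁) + P/(A₂E₂).
|α₁ − α₂|·ΔT = 6.9×10⁻⁶ × 59 = 0.0004071.
1/(A₁E₁) + 1/(A₂E₂) = 1/(950×33×10³) + 1/(1775×99×10³) = 3.759×10⁻⁸ N⁻¹.
P = 0.0004071 / 3.759×10⁻⁸ = 10830 N = 10.83 kN.
σ_{brass} = P/A₂ = 10830/1775 = 6.102 MPa, tensile.

σ ≈ 6.1 MPa (tensile)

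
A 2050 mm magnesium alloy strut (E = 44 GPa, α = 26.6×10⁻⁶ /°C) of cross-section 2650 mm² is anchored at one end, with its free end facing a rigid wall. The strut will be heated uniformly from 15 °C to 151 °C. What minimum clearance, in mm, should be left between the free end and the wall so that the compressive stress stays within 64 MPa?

g ≈ 4.43 mm

Free expansion if unrestrained: δ_free = αΔT L = 26.6×10⁻⁶ × 136 × 2050 = 7.416 mm.
At the allowable stress the elastic shortening the wall may impose is σL/E = 64 × 2050 / (44×10³) = 2.982 mm.
So the gap has to take up the difference, g_min = δ_free − σL/E = 7.416 − 2.982 = 4.434 mm.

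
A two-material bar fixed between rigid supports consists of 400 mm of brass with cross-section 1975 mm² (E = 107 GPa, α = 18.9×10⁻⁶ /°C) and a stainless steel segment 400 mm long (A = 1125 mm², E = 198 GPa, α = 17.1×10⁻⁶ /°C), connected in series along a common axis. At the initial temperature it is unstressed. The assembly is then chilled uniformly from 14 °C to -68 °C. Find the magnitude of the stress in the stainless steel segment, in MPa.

σ ≈ 285 MPa (tensile)

With the walls removed the bar would change length by δ_free = Σ αᵢΔT Lᵢ = 18.9×10⁻⁶×82×400 + 17.1×10⁻⁶×82×400 = 1.181 mm.
The walls prevent any net length change, so an axial force P (same in every segment) develops. Compatibility: P · Σ Lᵢ/(AᵢEᵢ) = δ_free.
The series flexibility is Σ Lᵢ/(AᵢEᵢ) = 400/(1975×107×10³) + 400/(1125×198×10³) = 3.689×10⁻⁶ mm/N.
Hence P = δ_free / Σ(L/AE) = 1.181/3.689×10⁻⁶ = 320.1 kN (tensile).
σ_{stainless steel} = P / A = 320100 / 1125 = 284.6 MPa.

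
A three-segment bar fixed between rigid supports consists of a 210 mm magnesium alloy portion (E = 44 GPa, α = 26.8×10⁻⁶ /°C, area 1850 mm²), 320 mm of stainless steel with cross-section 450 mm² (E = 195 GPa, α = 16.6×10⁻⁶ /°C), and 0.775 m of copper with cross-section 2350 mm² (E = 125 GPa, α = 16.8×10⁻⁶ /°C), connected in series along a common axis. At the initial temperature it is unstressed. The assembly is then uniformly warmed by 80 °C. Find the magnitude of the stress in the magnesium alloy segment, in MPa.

Free thermal expansion of the whole bar: Σ αᵢΔT Lᵢ = 26.8×10⁻⁶×80×210 + 16.6×10⁻⁶×80×320 + 16.8×10⁻⁶×80×775 = 1.917 mm.
Since the ends are fixed, an axial force P builds up, equal in every segment, with P · Σ Lᵢ/(AᵢEᵢ) = δ_free.
The series flexibility is Σ Lᵢ/(AᵢEᵢ) = 210/(1850×44×10³) + 320/(450×195×10³) + 775/(2350×125×10³) = 8.865×10⁻⁶ mm/N.
P = 1.917 / 8.865×10⁻⁶ = 216200 N = 216.2 kN, compressive.
σ_{magnesium alloy} = P / A = 216200 / 1850 = 116.9 MPa.

σ ≈ 117 MPa (compressive)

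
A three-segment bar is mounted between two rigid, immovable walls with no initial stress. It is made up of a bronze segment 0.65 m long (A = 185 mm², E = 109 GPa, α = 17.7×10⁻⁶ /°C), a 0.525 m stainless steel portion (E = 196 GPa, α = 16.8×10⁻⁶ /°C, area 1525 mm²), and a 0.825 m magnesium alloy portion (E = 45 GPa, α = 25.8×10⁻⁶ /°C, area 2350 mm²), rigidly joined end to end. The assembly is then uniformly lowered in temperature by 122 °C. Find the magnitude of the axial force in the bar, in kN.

With the walls removed the bar would change length by δ_free = Σ αᵢΔT Lᵢ = 17.7×10⁻⁶×122×650 + 16.8×10⁻⁶×122×525 + 25.8×10⁻⁶×122×825 = 5.076 mm.
The rigid supports impose zero overall length change; the single axial force P common to all segments must satisfy P Σ Lᵢ/(AᵢEᵢ) = δ_free.
Σ Lᵢ/(AᵢEᵢ) = 650/(185×109×10³) + 525/(1525×196×10³) + 825/(2350×45×10³) = 4.179×10⁻⁵ mm/N.
So P = 5.076 / 4.179×10⁻⁵ = 121.5 kN, tensile.

P ≈ 121 kN (tensile)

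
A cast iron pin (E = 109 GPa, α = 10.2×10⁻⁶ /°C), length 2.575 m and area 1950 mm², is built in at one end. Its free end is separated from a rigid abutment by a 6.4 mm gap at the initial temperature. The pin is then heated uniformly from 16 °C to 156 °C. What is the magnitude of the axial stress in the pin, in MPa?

If the wall were absent the pin would grow by αΔT L = 10.2×10⁻⁶ × 140 × 2575 = 3.677 mm.
This is smaller than the 6.4 mm clearance, so the pin expands freely without reaching the stop — the stress is zero.

σ ≈ 0 MPa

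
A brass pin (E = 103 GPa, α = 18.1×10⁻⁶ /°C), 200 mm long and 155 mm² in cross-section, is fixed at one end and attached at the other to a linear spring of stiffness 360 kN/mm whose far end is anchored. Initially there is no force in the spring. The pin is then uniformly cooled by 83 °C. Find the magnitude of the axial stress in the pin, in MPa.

Free thermal contraction: δ_free = αΔT L = 18.1×10⁻⁶ × 83 × 200 = 0.3005 mm.
With a force P in the spring, the elastic change of the pin is PL/(AE) and that of the spring is P/k; compatibility requires their sum to equal δ_free.
So P = δ_free / [L/(AE) + 1/k] = 0.3005 / [ 200/(155×103×10³) + 1/(360×10³) ].
P = 0.3005 / 1.531×10⁻⁵ = 19630 N.
σ = P/A = 19630/155 = 126.7 MPa.

σ ≈ 127 MPa (tensile)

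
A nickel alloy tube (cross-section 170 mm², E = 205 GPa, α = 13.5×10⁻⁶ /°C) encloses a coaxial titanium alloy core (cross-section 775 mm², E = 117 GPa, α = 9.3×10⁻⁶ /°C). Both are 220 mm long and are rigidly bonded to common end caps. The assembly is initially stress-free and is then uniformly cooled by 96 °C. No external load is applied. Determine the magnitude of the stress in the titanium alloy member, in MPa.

The nickel alloy has the larger α, so on cooling it would change length more than the titanium alloy if both were free. The rigid plates force a common final length, so the nickel alloy is put into tension and the titanium alloy into compression, with equal and opposite forces P (no external load).
Compatibility of the two members (thermal + elastic change equal): (α₁ − α₂)ΔT = P·[1/(A₁E₁) + 1/(A₂E₂)].
|α₁ − α₂|·ΔT = 4.2×10⁻⁶ × 96 = 0.0004032.
1/(A₁E₁) + 1/(A₂E₂) = 1/(170×205×10³) + 1/(775×117×10³) = 3.972×10⁻⁸ N⁻¹.
So P = 0.0004032 / 3.972×10⁻⁸ = 10.15 kN.
σ_{titanium alloy} = P/A₂ = 10150/775 = 13.1 MPa, compressive.

σ ≈ 13.1 MPa (compressive)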